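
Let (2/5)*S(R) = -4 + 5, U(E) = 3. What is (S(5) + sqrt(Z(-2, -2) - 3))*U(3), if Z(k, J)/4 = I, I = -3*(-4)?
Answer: 15/2 + 9*sqrt(5) ≈ 27.625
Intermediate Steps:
I = 12
Z(k, J) = 48 (Z(k, J) = 4*12 = 48)
S(R) = 5/2 (S(R) = 5*(-4 + 5)/2 = (5/2)*1 = 5/2)
(S(5) + sqrt(Z(-2, -2) - 3))*U(3) = (5/2 + sqrt(48 - 3))*3 = (5/2 + sqrt(45))*3 = (5/2 + 3*sqrt(5))*3 = 15/2 + 9*sqrt(5)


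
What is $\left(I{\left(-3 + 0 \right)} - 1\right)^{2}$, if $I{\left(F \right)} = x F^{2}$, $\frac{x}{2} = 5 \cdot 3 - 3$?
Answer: $46225$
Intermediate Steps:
$x = 24$ ($x = 2 \left(5 \cdot 3 - 3\right) = 2 \left(15 - 3\right) = 2 \cdot 12 = 24$)
$I{\left(F \right)} = 24 F^{2}$
$\left(I{\left(-3 + 0 \right)} - 1\right)^{2} = \left(24 \left(-3 + 0\right)^{2} - 1\right)^{2} = \left(24 \left(-3\right)^{2} - 1\right)^{2} = \left(24 \cdot 9 - 1\right)^{2} = \left(216 - 1\right)^{2} = 215^{2} = 46225$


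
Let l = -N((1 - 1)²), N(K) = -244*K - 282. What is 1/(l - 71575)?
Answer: -1/71293 ≈ -1.4027e-5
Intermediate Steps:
N(K) = -282 - 244*K
l = 282 (l = -(-282 - 244*(1 - 1)²) = -(-282 - 244*0²) = -(-282 - 244*0) = -(-282 + 0) = -1*(-282) = 282)
1/(l - 71575) = 1/(282 - 71575) = 1/(-71293) = -1/71293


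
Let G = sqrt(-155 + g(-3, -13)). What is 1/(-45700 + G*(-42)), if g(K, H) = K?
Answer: I/(2*(-22850*I + 21*sqrt(158))) ≈ -2.1879e-5 + 2.5275e-7*I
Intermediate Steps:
G = I*sqrt(158) (G = sqrt(-155 - 3) = sqrt(-158) = I*sqrt(158) ≈ 12.57*I)
1/(-45700 + G*(-42)) = 1/(-45700 + (I*sqrt(158))*(-42)) = 1/(-45700 - 42*I*sqrt(158))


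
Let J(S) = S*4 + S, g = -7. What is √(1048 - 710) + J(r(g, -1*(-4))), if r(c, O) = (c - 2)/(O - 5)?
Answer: 45 + 13*√2 ≈ 63.385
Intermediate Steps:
r(c, O) = (-2 + c)/(-5 + O)
J(S) = 5*S (J(S) = 4*S + S = 5*S)
√(1048 - 710) + J(r(g, -1*(-4))) = √(1048 - 710) + 5*((-2 - 7)/(-5 - 1*(-4))) = √338 + 5*(-9/(-5 + 4)) = 13*√2 + 5*(-9/(-1)) = 13*√2 + 5*(-1*(-9)) = 13*√2 + 5*9 = 13*√2 + 45 = 45 + 13*√2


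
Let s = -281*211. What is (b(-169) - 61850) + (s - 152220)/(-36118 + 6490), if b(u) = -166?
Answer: -2232319/36 ≈ -62009.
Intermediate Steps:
s = -59291
(b(-169) - 61850) + (s - 152220)/(-36118 + 6490) = (-166 - 61850) + (-59291 - 152220)/(-36118 + 6490) = -62016 - 211511/(-29628) = -62016 - 211511*(-1/29628) = -62016 + 257/36 = -2232319/36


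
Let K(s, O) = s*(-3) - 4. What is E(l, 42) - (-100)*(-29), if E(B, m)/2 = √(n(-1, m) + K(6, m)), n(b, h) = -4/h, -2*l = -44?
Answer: -2900 + 8*I*√609/21 ≈ -2900.0 + 9.4011*I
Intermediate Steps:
K(s, O) = -4 - 3*s (K(s, O) = -3*s - 4 = -4 - 3*s)
l = 22 (l = -½*(-44) = 22)
E(B, m) = 2*√(-22 - 4/m) (E(B, m) = 2*√(-4/m + (-4 - 3*6)) = 2*√(-4/m + (-4 - 18)) = 2*√(-4/m - 22) = 2*√(-22 - 4/m))
E(l, 42) - (-100)*(-29) = 2*√(-22 - 4/42) - (-100)*(-29) = 2*√(-22 - 4*1/42) - 1*2900 = 2*√(-22 - 2/21) - 2900 = 2*√(-464/21) - 2900 = 2*(4*I*√609/21) - 2900 = 8*I*√609/21 - 2900 = -2900 + 8*I*√609/21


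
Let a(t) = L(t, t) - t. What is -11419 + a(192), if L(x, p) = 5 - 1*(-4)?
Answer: -11602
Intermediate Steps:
L(x, p) = 9 (L(x, p) = 5 + 4 = 9)
a(t) = 9 - t
-11419 + a(192) = -11419 + (9 - 1*192) = -11419 + (9 - 192) = -11419 - 183 = -11602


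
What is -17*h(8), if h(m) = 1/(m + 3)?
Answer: -17/11 ≈ -1.5455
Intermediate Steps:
h(m) = 1/(3 + m)
-17*h(8) = -17/(3 + 8) = -17/11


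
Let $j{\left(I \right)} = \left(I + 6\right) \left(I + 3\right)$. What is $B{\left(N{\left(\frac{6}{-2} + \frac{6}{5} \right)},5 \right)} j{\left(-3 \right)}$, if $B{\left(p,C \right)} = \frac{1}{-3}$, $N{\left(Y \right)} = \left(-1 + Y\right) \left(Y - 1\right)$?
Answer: $0$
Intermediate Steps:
$j{\left(I \right)} = \left(3 + I\right) \left(6 + I\right)$ ($j{\left(I \right)} = \left(6 + I\right) \left(3 + I\right) = \left(3 + I\right) \left(6 + I\right)$)
$N{\left(Y \right)} = \left(-1 + Y\right)^{2}$ ($N{\left(Y \right)} = \left(-1 + Y\right) \left(-1 + Y\right) = \left(-1 + Y\right)^{2}$)
$B{\left(p,C \right)} = - \frac{1}{3}$
$B{\left(N{\left(\frac{6}{-2} + \frac{6}{5} \right)},5 \right)} j{\left(-3 \right)} = - \frac{18 + \left(-3\right)^{2} + 9 \left(-3\right)}{3} = - \frac{18 + 9 - 27}{3} = \left(- \frac{1}{3}\right) 0 = 0$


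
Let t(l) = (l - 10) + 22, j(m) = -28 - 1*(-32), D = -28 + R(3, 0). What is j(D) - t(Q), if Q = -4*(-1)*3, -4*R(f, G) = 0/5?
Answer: -20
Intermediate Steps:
R(f, G) = 0 (R(f, G) = -0/5 = -¼*0 = 0)
Q = 12 (Q = 4*3 = 12)
D = -28 (D = -28 + 0 = -28)
j(m) = 4 (j(m) = -28 + 32 = 4)
t(l) = 12 + l (t(l) = (-10 + l) + 22 = 12 + l)
j(D) - t(Q) = 4 - (12 + 12) = 4 - 1*24 = 4 - 24 = -20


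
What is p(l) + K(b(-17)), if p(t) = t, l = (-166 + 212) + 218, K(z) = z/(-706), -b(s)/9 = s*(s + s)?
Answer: 95793/353 ≈ 271.37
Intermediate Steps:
b(s) = -18*s**2 (b(s) = -9*s*(s + s) = -9*s*2*s = -18*s**2)
K(z) = -z/706 (K(z) = z*(-1/706) = -z/706)
l = 264 (l = 46 + 218 = 264)
p(l) + K(b(-17)) = 264 - (-9)*(-17)**2/353 = 264 - (-9)*289/353 = 264 - 1/706*(-5202) = 264 + 2601/353 = 95793/353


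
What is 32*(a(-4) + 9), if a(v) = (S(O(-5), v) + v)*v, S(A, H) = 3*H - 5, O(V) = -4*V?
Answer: 2976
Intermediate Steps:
S(A, H) = -5 + 3*H
a(v) = v*(-5 + 4*v) (a(v) = ((-5 + 3*v) + v)*v = (-5 + 4*v)*v = v*(-5 + 4*v))
32*(a(-4) + 9) = 32*(-4*(-5 + 4*(-4)) + 9) = 32*(-4*(-5 - 16) + 9) = 32*(-4*(-21) + 9) = 32*(84 + 9) = 32*93 = 2976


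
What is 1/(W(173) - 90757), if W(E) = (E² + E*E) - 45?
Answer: -1/30944 ≈ -3.2316e-5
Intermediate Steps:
W(E) = -45 + 2*E² (W(E) = (E² + E²) - 45 = 2*E² - 45 = -45 + 2*E²)
1/(W(173) - 90757) = 1/((-45 + 2*173²) - 90757) = 1/((-45 + 2*29929) - 90757) = 1/((-45 + 59858) - 90757) = 1/(59813 - 90757) = 1/(-30944) = -1/30944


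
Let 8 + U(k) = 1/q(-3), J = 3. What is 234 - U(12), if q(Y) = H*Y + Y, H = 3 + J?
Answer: 5083/21 ≈ 242.05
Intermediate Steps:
H = 6 (H = 3 + 3 = 6)
q(Y) = 7*Y (q(Y) = 6*Y + Y = 7*Y)
U(k) = -169/21 (U(k) = -8 + 1/(7*(-3)) = -8 + 1/(-21) = -8 - 1/21 = -169/21)
234 - U(12) = 234 - 1*(-169/21) = 234 + 169/21 = 5083/21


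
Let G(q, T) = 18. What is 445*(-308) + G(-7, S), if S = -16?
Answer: -137042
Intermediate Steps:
445*(-308) + G(-7, S) = 445*(-308) + 18 = -137060 + 18 = -137042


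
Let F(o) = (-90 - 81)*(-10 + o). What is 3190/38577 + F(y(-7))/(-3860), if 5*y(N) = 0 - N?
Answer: -20189971/67685100 ≈ -0.29829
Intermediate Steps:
y(N) = -N/5 (y(N) = (0 - N)/5 = (-N)/5 = -N/5)
F(o) = 1710 - 171*o (F(o) = -171*(-10 + o) = 1710 - 171*o)
3190/38577 + F(y(-7))/(-3860) = 3190/38577 + (1710 - (-171)*(-7)/5)/(-3860) = 3190*(1/38577) + (1710 - 171*7/5)*(-1/3860) = 290/3507 + (1710 - 1197/5)*(-1/3860) = 290/3507 + (7353/5)*(-1/3860) = 290/3507 - 7353/19300 = -20189971/67685100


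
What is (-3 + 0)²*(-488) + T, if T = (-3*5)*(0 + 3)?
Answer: -4437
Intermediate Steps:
T = -45 (T = -15*3 = -45)
(-3 + 0)²*(-488) + T = (-3 + 0)²*(-488) - 45 = (-3)²*(-488) - 45 = 9*(-488) - 45 = -4392 - 45 = -4437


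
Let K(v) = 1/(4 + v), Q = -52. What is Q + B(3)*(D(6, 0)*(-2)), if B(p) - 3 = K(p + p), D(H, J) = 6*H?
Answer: -1376/5 ≈ -275.20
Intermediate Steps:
B(p) = 3 + 1/(4 + 2*p) (B(p) = 3 + 1/(4 + (p + p)) = 3 + 1/(4 + 2*p))
Q + B(3)*(D(6, 0)*(-2)) = -52 + ((13 + 6*3)/(2*(2 + 3)))*((6*6)*(-2)) = -52 + ((½)*(13 + 18)/5)*(36*(-2)) = -52 + ((½)*(⅕)*31)*(-72) = -52 + (31/10)*(-72) = -52 - 1116/5 = -1376/5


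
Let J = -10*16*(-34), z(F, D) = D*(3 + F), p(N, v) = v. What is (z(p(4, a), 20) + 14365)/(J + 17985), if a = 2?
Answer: 2893/4685 ≈ 0.61750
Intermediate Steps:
J = 5440 (J = -160*(-34) = 5440)
(z(p(4, a), 20) + 14365)/(J + 17985) = (20*(3 + 2) + 14365)/(5440 + 17985) = (20*5 + 14365)/23425 = (100 + 14365)*(1/23425) = 14465*(1/23425) = 2893/4685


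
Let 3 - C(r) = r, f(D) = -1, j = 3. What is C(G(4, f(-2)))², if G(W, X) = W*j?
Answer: 81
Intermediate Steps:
G(W, X) = 3*W (G(W, X) = W*3 = 3*W)
C(r) = 3 - r
C(G(4, f(-2)))² = (3 - 3*4)² = (3 - 1*12)² = (3 - 12)² = (-9)² = 81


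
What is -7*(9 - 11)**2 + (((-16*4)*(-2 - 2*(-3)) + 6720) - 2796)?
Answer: 3640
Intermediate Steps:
-7*(9 - 11)**2 + (((-16*4)*(-2 - 2*(-3)) + 6720) - 2796) = -7*(-2)**2 + ((-64*(-2 + 6) + 6720) - 2796) = -7*4 + ((-64*4 + 6720) - 2796) = -28 + ((-256 + 6720) - 2796) = -28 + (6464 - 2796) = -28 + 3668 = 3640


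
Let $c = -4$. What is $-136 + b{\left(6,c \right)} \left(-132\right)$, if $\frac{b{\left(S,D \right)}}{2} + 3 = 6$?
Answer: $-928$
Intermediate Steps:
$b{\left(S,D \right)} = 6$ ($b{\left(S,D \right)} = -6 + 2 \cdot 6 = -6 + 12 = 6$)
$-136 + b{\left(6,c \right)} \left(-132\right) = -136 + 6 \left(-132\right) = -136 - 792 = -928$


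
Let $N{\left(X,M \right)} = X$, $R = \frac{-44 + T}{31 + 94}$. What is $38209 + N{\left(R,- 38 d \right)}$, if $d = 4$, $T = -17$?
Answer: $\frac{4776064}{125} \approx 38209.0$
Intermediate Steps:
$R = - \frac{61}{125}$ ($R = \frac{-44 - 17}{31 + 94} = - \frac{61}{125} \approx -0.488$)
$38209 + N{\left(R,- 38 d \right)} = 38209 - \frac{61}{125} = \frac{4776064}{125}$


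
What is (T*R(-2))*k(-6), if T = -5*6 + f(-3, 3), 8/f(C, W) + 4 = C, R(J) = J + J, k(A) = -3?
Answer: -2616/7 ≈ -373.71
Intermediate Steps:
R(J) = 2*J
f(C, W) = 8/(-4 + C)
T = -218/7 (T = -5*6 + 8/(-4 - 3) = -30 + 8/(-7) = -30 + 8*(-1/7) = -30 - 8/7 = -218/7 ≈ -31.143)
(T*R(-2))*k(-6) = -436*(-2)/7*(-3) = -218/7*(-4)*(-3) = (872/7)*(-3) = -2616/7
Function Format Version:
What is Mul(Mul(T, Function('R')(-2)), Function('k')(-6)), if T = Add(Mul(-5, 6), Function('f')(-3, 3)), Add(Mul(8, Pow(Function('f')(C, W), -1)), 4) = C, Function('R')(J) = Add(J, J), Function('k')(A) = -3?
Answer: Rational(-2616, 7) ≈ -373.71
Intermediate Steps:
Function('R')(J) = Mul(2, J)
Function('f')(C, W) = Mul(8, Pow(Add(-4, C), -1))
T = Rational(-218, 7) (T = Add(Mul(-5, 6), Mul(8, Pow(Add(-4, -3), -1))) = Add(-30, Mul(8, Pow(-7, -1))) = Add(-30, Mul(8, Rational(-1, 7))) = Add(-30, Rational(-8, 7)) = Rational(-218, 7) ≈ -31.143)
Mul(Mul(T, Function('R')(-2)), Function('k')(-6)) = Mul(Mul(Rational(-218, 7), Mul(2, -2)), -3) = Mul(Mul(Rational(-218, 7), -4), -3) = Mul(Rational(872, 7), -3) = Rational(-2616, 7)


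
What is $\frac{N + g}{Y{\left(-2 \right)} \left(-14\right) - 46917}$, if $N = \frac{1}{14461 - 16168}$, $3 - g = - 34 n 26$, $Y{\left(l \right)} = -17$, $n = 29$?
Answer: $- \frac{43765772}{79681053} \approx -0.54926$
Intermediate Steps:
$g = 25639$ ($g = 3 - \left(-34\right) 29 \cdot 26 = 3 - \left(-986\right) 26 = 3 - -25636 = 3 + 25636 = 25639$)
$N = - \frac{1}{1707}$ ($N = \frac{1}{-1707} = - \frac{1}{1707} \approx -0.00058582$)
$\frac{N + g}{Y{\left(-2 \right)} \left(-14\right) - 46917} = \frac{- \frac{1}{1707} + 25639}{\left(-17\right) \left(-14\right) - 46917} = \frac{43765772}{1707 \left(238 - 46917\right)} = \frac{43765772}{1707 \left(-46679\right)} = \frac{43765772}{1707} \left(- \frac{1}{46679}\right) = - \frac{43765772}{79681053}$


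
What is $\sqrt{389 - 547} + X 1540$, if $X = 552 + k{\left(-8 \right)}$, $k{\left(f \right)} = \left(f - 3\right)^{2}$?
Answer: $1036420 + i \sqrt{158} \approx 1.0364 \cdot 10^{6} + 12.57 i$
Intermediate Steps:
$k{\left(f \right)} = \left(-3 + f\right)^{2}$
$X = 673$ ($X = 552 + \left(-3 - 8\right)^{2} = 552 + \left(-11\right)^{2} = 552 + 121 = 673$)
$\sqrt{389 - 547} + X 1540 = \sqrt{389 - 547} + 673 \cdot 1540 = \sqrt{-158} + 1036420 = i \sqrt{158} + 1036420 = 1036420 + i \sqrt{158}$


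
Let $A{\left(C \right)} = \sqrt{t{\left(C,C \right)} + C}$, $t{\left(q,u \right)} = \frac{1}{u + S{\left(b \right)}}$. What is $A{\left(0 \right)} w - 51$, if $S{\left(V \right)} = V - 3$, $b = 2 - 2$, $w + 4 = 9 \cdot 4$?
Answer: $-51 + \frac{32 i \sqrt{3}}{3} \approx -51.0 + 18.475 i$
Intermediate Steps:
$w = 32$ ($w = -4 + 9 \cdot 4 = -4 + 36 = 32$)
$b = 0$
$S{\left(V \right)} = -3 + V$ ($S{\left(V \right)} = V - 3 = -3 + V$)
$t{\left(q,u \right)} = \frac{1}{-3 + u}$ ($t{\left(q,u \right)} = \frac{1}{u + \left(-3 + 0\right)} = \frac{1}{u - 3} = \frac{1}{-3 + u}$)
$A{\left(C \right)} = \sqrt{C + \frac{1}{-3 + C}}$ ($A{\left(C \right)} = \sqrt{\frac{1}{-3 + C} + C} = \sqrt{C + \frac{1}{-3 + C}}$)
$A{\left(0 \right)} w - 51 = \sqrt{\frac{1 + 0 \left(-3 + 0\right)}{-3 + 0}} \cdot 32 - 51 = \sqrt{\frac{1 + 0 \left(-3\right)}{-3}} \cdot 32 - 51 = \sqrt{- \frac{1 + 0}{3}} \cdot 32 - 51 = \sqrt{\left(- \frac{1}{3}\right) 1} \cdot 32 - 51 = \sqrt{- \frac{1}{3}} \cdot 32 - 51 = \frac{i \sqrt{3}}{3} \cdot 32 - 51 = \frac{32 i \sqrt{3}}{3} - 51 = -51 + \frac{32 i \sqrt{3}}{3}$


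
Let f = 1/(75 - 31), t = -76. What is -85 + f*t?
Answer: -954/11 ≈ -86.727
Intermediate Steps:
f = 1/44 ≈ 0.022727
-85 + f*t = -85 + (1/44)*(-76) = -85 - 19/11 = -954/11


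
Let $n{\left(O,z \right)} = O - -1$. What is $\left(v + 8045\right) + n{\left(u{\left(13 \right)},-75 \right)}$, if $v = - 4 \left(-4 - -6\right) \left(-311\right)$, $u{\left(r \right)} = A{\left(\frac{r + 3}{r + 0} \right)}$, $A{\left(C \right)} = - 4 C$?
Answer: $\frac{136878}{13} \approx 10529.0$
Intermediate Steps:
$u{\left(r \right)} = - \frac{4 \left(3 + r\right)}{r}$ ($u{\left(r \right)} = - 4 \frac{r + 3}{r + 0} = - 4 \frac{3 + r}{r} = - \frac{4 \left(3 + r\right)}{r}$)
$v = 2488$ ($v = - 4 \left(-4 + 6\right) \left(-311\right) = \left(-4\right) 2 \left(-311\right) = \left(-8\right) \left(-311\right) = 2488$)
$n{\left(O,z \right)} = 1 + O$ ($n{\left(O,z \right)} = O + 1 = 1 + O$)
$\left(v + 8045\right) + n{\left(u{\left(13 \right)},-75 \right)} = \left(2488 + 8045\right) + \left(1 - \left(4 + \frac{12}{13}\right)\right) = 10533 + \left(1 - \frac{64}{13}\right) = 10533 - \frac{51}{13} = \frac{136878}{13}$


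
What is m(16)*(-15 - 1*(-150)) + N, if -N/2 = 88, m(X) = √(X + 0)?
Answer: 364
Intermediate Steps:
m(X) = √X
N = -176 (N = -2*88 = -176)
m(16)*(-15 - 1*(-150)) + N = √16*(-15 - 1*(-150)) - 176 = 4*(-15 + 150) - 176 = 4*135 - 176 = 540 - 176 = 364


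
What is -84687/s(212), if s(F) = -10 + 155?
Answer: -84687/145 ≈ -584.05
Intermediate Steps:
s(F) = 145
-84687/s(212) = -84687/145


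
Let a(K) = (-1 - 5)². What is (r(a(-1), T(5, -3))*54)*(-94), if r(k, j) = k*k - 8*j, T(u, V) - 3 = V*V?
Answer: -6091200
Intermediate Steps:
T(u, V) = 3 + V² (T(u, V) = 3 + V*V = 3 + V²)
a(K) = 36 (a(K) = (-6)² = 36)
r(k, j) = k² - 8*j
(r(a(-1), T(5, -3))*54)*(-94) = ((36² - 8*(3 + (-3)²))*54)*(-94) = ((1296 - 8*(3 + 9))*54)*(-94) = ((1296 - 8*12)*54)*(-94) = ((1296 - 96)*54)*(-94) = (1200*54)*(-94) = 64800*(-94) = -6091200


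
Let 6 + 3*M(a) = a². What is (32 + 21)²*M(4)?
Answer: 28090/3 ≈ 9363.3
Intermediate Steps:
M(a) = -2 + a²/3
(32 + 21)²*M(4) = (32 + 21)²*(-2 + (⅓)*4²) = 53²*(-2 + (⅓)*16) = 2809*(-2 + 16/3) = 2809*(10/3) = 28090/3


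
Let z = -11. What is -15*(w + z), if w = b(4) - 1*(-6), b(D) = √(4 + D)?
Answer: 75 - 30*√2 ≈ 32.574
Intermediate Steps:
w = 6 + 2*√2 (w = √(4 + 4) - 1*(-6) = √8 + 6 = 2*√2 + 6 = 6 + 2*√2 ≈ 8.8284)
-15*(w + z) = -15*((6 + 2*√2) - 11) = -15*(-5 + 2*√2) = 75 - 30*√2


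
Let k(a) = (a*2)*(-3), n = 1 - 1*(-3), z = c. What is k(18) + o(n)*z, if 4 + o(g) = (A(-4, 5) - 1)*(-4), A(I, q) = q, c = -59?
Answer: 1072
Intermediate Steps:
z = -59
n = 4 (n = 1 + 3 = 4)
o(g) = -20 (o(g) = -4 + (5 - 1)*(-4) = -4 + 4*(-4) = -4 - 16 = -20)
k(a) = -6*a (k(a) = (2*a)*(-3) = -6*a)
k(18) + o(n)*z = -6*18 - 20*(-59) = -108 + 1180 = 1072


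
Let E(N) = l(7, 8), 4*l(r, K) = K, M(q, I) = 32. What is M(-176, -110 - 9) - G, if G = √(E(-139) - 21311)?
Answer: 32 - I*√21309 ≈ 32.0 - 145.98*I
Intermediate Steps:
l(r, K) = K/4
E(N) = 2 (E(N) = (¼)*8 = 2)
G = I*√21309 (G = √(2 - 21311) = √(-21309) = I*√21309 ≈ 145.98*I)
M(-176, -110 - 9) - G = 32 - I*√21309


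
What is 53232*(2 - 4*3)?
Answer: -532320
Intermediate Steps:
53232*(2 - 4*3) = 53232*(2 - 12) = 53232*(-10) = -532320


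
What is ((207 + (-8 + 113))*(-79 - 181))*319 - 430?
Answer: -25877710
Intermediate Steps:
((207 + (-8 + 113))*(-79 - 181))*319 - 430 = ((207 + 105)*(-260))*319 - 430 = (312*(-260))*319 - 430 = -81120*319 - 430 = -25877280 - 430 = -25877710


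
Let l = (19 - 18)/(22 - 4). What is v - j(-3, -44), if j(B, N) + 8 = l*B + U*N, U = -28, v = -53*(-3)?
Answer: -6389/6 ≈ -1064.8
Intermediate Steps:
l = 1/18 ≈ 0.055556
v = 159
j(B, N) = -8 - 28*N + B/18 (j(B, N) = -8 + (B/18 - 28*N) = -8 + (-28*N + B/18) = -8 - 28*N + B/18)
v - j(-3, -44) = 159 - (-8 - 28*(-44) + (1/18)*(-3)) = 159 - (-8 + 1232 - ⅙) = 159 - 1*7343/6 = 159 - 7343/6 = -6389/6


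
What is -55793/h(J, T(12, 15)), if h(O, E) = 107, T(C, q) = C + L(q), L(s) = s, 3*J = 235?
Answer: -55793/107 ≈ -521.43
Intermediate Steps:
J = 235/3 (J = (1/3)*235 = 235/3 ≈ 78.333)
T(C, q) = C + q
-55793/h(J, T(12, 15)) = -55793/107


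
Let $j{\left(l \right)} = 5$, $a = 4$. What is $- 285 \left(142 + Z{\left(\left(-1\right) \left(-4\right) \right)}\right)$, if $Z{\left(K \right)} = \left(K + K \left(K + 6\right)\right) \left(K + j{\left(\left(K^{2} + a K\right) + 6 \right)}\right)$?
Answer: $-153330$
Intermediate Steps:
$Z{\left(K \right)} = \left(5 + K\right) \left(K + K \left(6 + K\right)\right)$ ($Z{\left(K \right)} = \left(K + K \left(K + 6\right)\right) \left(K + 5\right) = \left(K + K \left(6 + K\right)\right) \left(5 + K\right) = \left(5 + K\right) \left(K + K \left(6 + K\right)\right)$)
$- 285 \left(142 + Z{\left(\left(-1\right) \left(-4\right) \right)}\right) = - 285 \left(142 + \left(-1\right) \left(-4\right) \left(35 + \left(\left(-1\right) \left(-4\right)\right)^{2} + 12 \left(\left(-1\right) \left(-4\right)\right)\right)\right) = - 285 \left(142 + 4 \left(35 + 4^{2} + 12 \cdot 4\right)\right) = - 285 \left(142 + 4 \left(35 + 16 + 48\right)\right) = - 285 \left(142 + 4 \cdot 99\right) = - 285 \left(142 + 396\right) = \left(-285\right) 538 = -153330$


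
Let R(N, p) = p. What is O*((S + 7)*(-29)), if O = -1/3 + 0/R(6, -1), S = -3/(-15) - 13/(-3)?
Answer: 5017/45 ≈ 111.49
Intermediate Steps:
S = 68/15 (S = -3*(-1/15) - 13*(-1/3) = 1/5 + 13/3 = 68/15 ≈ 4.5333)
O = -1/3 (O = -1/3 + 0/(-1) = -1*1/3 + 0*(-1) = -1/3 + 0 = -1/3 ≈ -0.33333)
O*((S + 7)*(-29)) = -(68/15 + 7)*(-29)/3 = -173*(-29)/45 = -1/3*(-5017/15) = 5017/45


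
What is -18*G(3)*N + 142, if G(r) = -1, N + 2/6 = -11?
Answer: -62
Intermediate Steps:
N = -34/3 (N = -⅓ - 11 = -34/3 ≈ -11.333)
-18*G(3)*N + 142 = -(-18)*(-34)/3 + 142 = -18*34/3 + 142 = -204 + 142 = -62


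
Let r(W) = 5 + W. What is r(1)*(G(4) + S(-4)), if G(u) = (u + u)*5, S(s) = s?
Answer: 216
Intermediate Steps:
G(u) = 10*u (G(u) = (2*u)*5 = 10*u)
r(1)*(G(4) + S(-4)) = (5 + 1)*(10*4 - 4) = 6*(40 - 4) = 6*36 = 216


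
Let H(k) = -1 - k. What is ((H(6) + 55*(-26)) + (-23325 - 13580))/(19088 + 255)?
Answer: -38342/19343 ≈ -1.9822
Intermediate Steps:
((H(6) + 55*(-26)) + (-23325 - 13580))/(19088 + 255) = (((-1 - 1*6) + 55*(-26)) + (-23325 - 13580))/(19088 + 255) = (((-1 - 6) - 1430) - 36905)/19343 = ((-7 - 1430) - 36905)*(1/19343) = (-1437 - 36905)*(1/19343) = -38342*1/19343 = -38342/19343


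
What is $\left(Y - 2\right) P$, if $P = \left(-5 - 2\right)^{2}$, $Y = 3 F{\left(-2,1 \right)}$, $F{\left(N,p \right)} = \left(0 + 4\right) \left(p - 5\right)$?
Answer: $-2450$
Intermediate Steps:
$F{\left(N,p \right)} = -20 + 4 p$ ($F{\left(N,p \right)} = 4 \left(-5 + p\right) = -20 + 4 p$)
$Y = -48$ ($Y = 3 \left(-20 + 4 \cdot 1\right) = 3 \left(-20 + 4\right) = 3 \left(-16\right) = -48$)
$P = 49$ ($P = \left(-7\right)^{2} = 49$)
$\left(Y - 2\right) P = \left(-48 - 2\right) 49 = \left(-50\right) 49 = -2450$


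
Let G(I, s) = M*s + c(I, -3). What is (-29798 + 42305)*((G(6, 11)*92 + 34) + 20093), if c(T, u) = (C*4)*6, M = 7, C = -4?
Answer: 229866153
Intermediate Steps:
c(T, u) = -96 (c(T, u) = -4*4*6 = -16*6 = -96)
G(I, s) = -96 + 7*s (G(I, s) = 7*s - 96 = -96 + 7*s)
(-29798 + 42305)*((G(6, 11)*92 + 34) + 20093) = (-29798 + 42305)*(((-96 + 7*11)*92 + 34) + 20093) = 12507*(((-96 + 77)*92 + 34) + 20093) = 12507*((-19*92 + 34) + 20093) = 12507*((-1748 + 34) + 20093) = 12507*(-1714 + 20093) = 12507*18379 = 229866153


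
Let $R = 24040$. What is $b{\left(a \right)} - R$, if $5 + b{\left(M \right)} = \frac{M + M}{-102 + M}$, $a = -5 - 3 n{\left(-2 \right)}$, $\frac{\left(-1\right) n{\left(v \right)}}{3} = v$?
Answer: $- \frac{3005579}{125} \approx -24045.0$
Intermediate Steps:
$n{\left(v \right)} = - 3 v$
$a = -23$ ($a = -5 - 3 \left(\left(-3\right) \left(-2\right)\right) = -5 - 18 = -23$)
$b{\left(M \right)} = -5 + \frac{2 M}{-102 + M}$ ($b{\left(M \right)} = -5 + \frac{M + M}{-102 + M} = -5 + \frac{2 M}{-102 + M}$)
$b{\left(a \right)} - R = \frac{3 \left(170 - -23\right)}{-102 - 23} - 24040 = \frac{3 \left(170 + 23\right)}{-125} - 24040 = 3 \left(- \frac{1}{125}\right) 193 - 24040 = - \frac{579}{125} - 24040 = - \frac{3005579}{125}$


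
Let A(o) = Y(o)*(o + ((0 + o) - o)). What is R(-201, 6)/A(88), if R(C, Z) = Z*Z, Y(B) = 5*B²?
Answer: 9/851840 ≈ 1.0565e-5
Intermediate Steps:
R(C, Z) = Z²
A(o) = 5*o³ (A(o) = (5*o²)*(o + ((0 + o) - o)) = (5*o²)*(o + (o - o)) = (5*o²)*(o + 0) = (5*o²)*o = 5*o³)
R(-201, 6)/A(88) = 6²/((5*88³)) = 36/((5*681472)) = 36/3407360 = 36*(1/3407360) = 9/851840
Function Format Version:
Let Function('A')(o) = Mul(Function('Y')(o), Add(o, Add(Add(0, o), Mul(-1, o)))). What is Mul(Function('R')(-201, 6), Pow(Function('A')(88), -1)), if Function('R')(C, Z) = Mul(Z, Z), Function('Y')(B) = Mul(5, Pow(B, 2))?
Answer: Rational(9, 851840) ≈ 1.0565e-5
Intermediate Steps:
Function('R')(C, Z) = Pow(Z, 2)
Function('A')(o) = Mul(5, Pow(o, 3)) (Function('A')(o) = Mul(Mul(5, Pow(o, 2)), Add(o, Add(Add(0, o), Mul(-1, o)))) = Mul(Mul(5, Pow(o, 2)), Add(o, Add(o, Mul(-1, o)))) = Mul(Mul(5, Pow(o, 2)), Add(o, 0)) = Mul(Mul(5, Pow(o, 2)), o) = Mul(5, Pow(o, 3)))
Mul(Function('R')(-201, 6), Pow(Function('A')(88), -1)) = Mul(Pow(6, 2), Pow(Mul(5, Pow(88, 3)), -1)) = Mul(36, Pow(Mul(5, 681472), -1)) = Mul(36, Pow(3407360, -1)) = Mul(36, Rational(1, 3407360)) = Rational(9, 851840)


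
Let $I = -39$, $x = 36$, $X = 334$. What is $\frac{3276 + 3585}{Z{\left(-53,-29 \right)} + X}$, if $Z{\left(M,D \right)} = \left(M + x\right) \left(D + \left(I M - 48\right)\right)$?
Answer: $- \frac{6861}{33496} \approx -0.20483$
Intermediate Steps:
$Z{\left(M,D \right)} = \left(36 + M\right) \left(-48 + D - 39 M\right)$ ($Z{\left(M,D \right)} = \left(M + 36\right) \left(D - \left(48 + 39 M\right)\right) = \left(36 + M\right) \left(D - \left(48 + 39 M\right)\right) = \left(36 + M\right) \left(-48 + D - 39 M\right)$)
$\frac{3276 + 3585}{Z{\left(-53,-29 \right)} + X} = \frac{3276 + 3585}{\left(-1728 - -76956 - 39 \left(-53\right)^{2} + 36 \left(-29\right) - -1537\right) + 334} = \frac{6861}{\left(-1728 + 76956 - 109551 - 1044 + 1537\right) + 334} = \frac{6861}{-33830 + 334} = \frac{6861}{-33496} = 6861 \left(- \frac{1}{33496}\right) = - \frac{6861}{33496}$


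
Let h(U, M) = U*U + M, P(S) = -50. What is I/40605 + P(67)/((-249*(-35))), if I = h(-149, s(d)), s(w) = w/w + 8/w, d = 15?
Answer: 191464828/353872575 ≈ 0.54106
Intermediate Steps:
s(w) = 1 + 8/w
h(U, M) = M + U**2 (h(U, M) = U**2 + M = M + U**2)
I = 333038/15 (I = (8 + 15)/15 + (-149)**2 = (1/15)*23 + 22201 = 23/15 + 22201 = 333038/15 ≈ 22203.)
I/40605 + P(67)/((-249*(-35))) = (333038/15)/40605 - 50/((-249*(-35))) = (333038/15)*(1/40605) - 50/8715 = 333038/609075 - 50*1/8715 = 333038/609075 - 10/1743 = 191464828/353872575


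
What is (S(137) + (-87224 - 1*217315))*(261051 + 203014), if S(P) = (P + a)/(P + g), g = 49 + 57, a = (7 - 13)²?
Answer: -34342111238260/243 ≈ -1.4133e+11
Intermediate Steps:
a = 36 (a = (-6)² = 36)
g = 106
S(P) = (36 + P)/(106 + P) (S(P) = (P + 36)/(P + 106) = (36 + P)/(106 + P))
(S(137) + (-87224 - 1*217315))*(261051 + 203014) = ((36 + 137)/(106 + 137) + (-87224 - 1*217315))*(261051 + 203014) = (173/243 + (-87224 - 217315))*464065 = ((1/243)*173 - 304539)*464065 = (173/243 - 304539)*464065 = -74002804/243*464065 = -34342111238260/243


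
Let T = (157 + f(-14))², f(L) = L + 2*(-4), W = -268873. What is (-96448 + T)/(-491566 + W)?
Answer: 78223/760439 ≈ 0.10287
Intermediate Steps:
f(L) = -8 + L (f(L) = L - 8 = -8 + L)
T = 18225 (T = (157 + (-8 - 14))² = (157 - 22)² = 135² = 18225)
(-96448 + T)/(-491566 + W) = (-96448 + 18225)/(-491566 - 268873) = -78223/(-760439) = -78223*(-1/760439) = 78223/760439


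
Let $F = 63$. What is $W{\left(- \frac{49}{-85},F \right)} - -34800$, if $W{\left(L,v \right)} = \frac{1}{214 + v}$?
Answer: $\frac{9639601}{277} \approx 34800.0$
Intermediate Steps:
$W{\left(- \frac{49}{-85},F \right)} - -34800 = \frac{1}{214 + 63} - -34800 = \frac{1}{277} + 34800 = \frac{9639601}{277}$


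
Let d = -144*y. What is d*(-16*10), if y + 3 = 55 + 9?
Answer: 1405440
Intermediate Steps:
y = 61 (y = -3 + (55 + 9) = -3 + 64 = 61)
d = -8784 (d = -144*61 = -8784)
d*(-16*10) = -(-140544)*10 = -8784*(-160) = 1405440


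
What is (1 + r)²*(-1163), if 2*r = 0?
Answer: -1163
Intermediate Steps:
r = 0 (r = (½)*0 = 0)
(1 + r)²*(-1163) = (1 + 0)²*(-1163) = 1²*(-1163) = 1*(-1163) = -1163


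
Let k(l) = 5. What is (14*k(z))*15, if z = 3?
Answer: 1050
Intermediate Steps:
(14*k(z))*15 = (14*5)*15 = 70*15 = 1050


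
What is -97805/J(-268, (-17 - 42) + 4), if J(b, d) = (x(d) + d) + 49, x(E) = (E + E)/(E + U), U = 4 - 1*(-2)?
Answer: 4792445/184 ≈ 26046.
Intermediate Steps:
U = 6 (U = 4 + 2 = 6)
x(E) = 2*E/(6 + E) (x(E) = (E + E)/(E + 6) = (2*E)/(6 + E) = 2*E/(6 + E))
J(b, d) = 49 + d + 2*d/(6 + d) (J(b, d) = (2*d/(6 + d) + d) + 49 = (d + 2*d/(6 + d)) + 49 = 49 + d + 2*d/(6 + d))
-97805/J(-268, (-17 - 42) + 4) = -97805*(6 + ((-17 - 42) + 4))/(294 + ((-17 - 42) + 4)² + 57*((-17 - 42) + 4)) = -97805*(6 + (-59 + 4))/(294 + (-59 + 4)² + 57*(-59 + 4)) = -97805*(6 - 55)/(294 + (-55)² + 57*(-55)) = -97805*(-49/(294 + 3025 - 3135)) = -97805/((-1/49*184)) = -97805/(-184/49) = -97805*(-49/184) = 4792445/184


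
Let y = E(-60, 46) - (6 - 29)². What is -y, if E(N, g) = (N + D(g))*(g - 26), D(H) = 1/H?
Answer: 39757/23 ≈ 1728.6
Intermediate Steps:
E(N, g) = (-26 + g)*(N + 1/g) (E(N, g) = (N + 1/g)*(g - 26) = (N + 1/g)*(-26 + g) = (-26 + g)*(N + 1/g))
y = -39757/23 (y = (1 - 26*(-60) - 26/46 - 60*46) - (6 - 29)² = (1 + 1560 - 26*1/46 - 2760) - 1*(-23)² = (1 + 1560 - 13/23 - 2760) - 1*529 = -27590/23 - 529 = -39757/23 ≈ -1728.6)
-y = -1*(-39757/23) = 39757/23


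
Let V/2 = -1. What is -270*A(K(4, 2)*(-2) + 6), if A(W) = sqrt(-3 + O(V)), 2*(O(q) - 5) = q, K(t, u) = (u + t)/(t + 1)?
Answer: -270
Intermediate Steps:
V = -2 (V = 2*(-1) = -2)
K(t, u) = (t + u)/(1 + t)
O(q) = 5 + q/2
A(W) = 1 (A(W) = sqrt(-3 + (5 + (1/2)*(-2))) = sqrt(-3 + (5 - 1)) = sqrt(-3 + 4) = sqrt(1) = 1)
-270*A(K(4, 2)*(-2) + 6) = -270*1 = -270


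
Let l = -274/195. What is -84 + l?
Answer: -16654/195 ≈ -85.405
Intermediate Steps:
l = -274/195 (l = -274*1/195 = -274/195 ≈ -1.4051)
-84 + l = -84 - 274/195 = -16654/195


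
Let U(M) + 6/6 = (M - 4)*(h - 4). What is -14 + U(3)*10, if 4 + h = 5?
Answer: 6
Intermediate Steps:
h = 1 (h = -4 + 5 = 1)
U(M) = 11 - 3*M (U(M) = -1 + (M - 4)*(1 - 4) = -1 + (-4 + M)*(-3) = -1 + (12 - 3*M) = 11 - 3*M)
-14 + U(3)*10 = -14 + (11 - 3*3)*10 = -14 + (11 - 9)*10 = -14 + 2*10 = -14 + 20 = 6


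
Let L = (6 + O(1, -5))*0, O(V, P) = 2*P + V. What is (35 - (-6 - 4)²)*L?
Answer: 0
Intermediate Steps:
O(V, P) = V + 2*P
L = 0 (L = (6 + (1 + 2*(-5)))*0 = (6 + (1 - 10))*0 = (6 - 9)*0 = -3*0 = 0)
(35 - (-6 - 4)²)*L = (35 - (-6 - 4)²)*0 = (35 - 1*(-10)²)*0 = (35 - 1*100)*0 = (35 - 100)*0 = -65*0 = 0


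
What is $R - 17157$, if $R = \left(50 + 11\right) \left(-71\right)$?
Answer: $-21488$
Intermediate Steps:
$R = -4331$ ($R = 61 \left(-71\right) = -4331$)
$R - 17157 = -4331 - 17157 = -21488$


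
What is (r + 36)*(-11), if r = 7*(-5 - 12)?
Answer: 913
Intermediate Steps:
r = -119 (r = 7*(-17) = -119)
(r + 36)*(-11) = (-119 + 36)*(-11) = -83*(-11) = 913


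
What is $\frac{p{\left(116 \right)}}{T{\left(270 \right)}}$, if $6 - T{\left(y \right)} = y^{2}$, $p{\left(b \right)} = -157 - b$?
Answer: $\frac{91}{24298} \approx 0.0037452$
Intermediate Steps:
$T{\left(y \right)} = 6 - y^{2}$
$\frac{p{\left(116 \right)}}{T{\left(270 \right)}} = \frac{-157 - 116}{6 - 270^{2}} = \frac{-157 - 116}{6 - 72900} = - \frac{273}{6 - 72900} = - \frac{273}{-72894} = \left(-273\right) \left(- \frac{1}{72894}\right) = \frac{91}{24298}$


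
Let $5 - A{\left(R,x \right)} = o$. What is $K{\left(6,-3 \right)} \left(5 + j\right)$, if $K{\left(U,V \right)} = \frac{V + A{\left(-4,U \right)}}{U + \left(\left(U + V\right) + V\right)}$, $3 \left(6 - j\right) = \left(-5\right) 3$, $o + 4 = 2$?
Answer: $\frac{32}{3} \approx 10.667$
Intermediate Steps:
$o = -2$ ($o = -4 + 2 = -2$)
$j = 11$ ($j = 6 - \frac{\left(-5\right) 3}{3} = 6 - -5 = 6 + 5 = 11$)
$A{\left(R,x \right)} = 7$ ($A{\left(R,x \right)} = 5 - -2 = 5 + 2 = 7$)
$K{\left(U,V \right)} = \frac{7 + V}{2 U + 2 V}$ ($K{\left(U,V \right)} = \frac{V + 7}{U + \left(\left(U + V\right) + V\right)} = \frac{7 + V}{U + \left(U + 2 V\right)} = \frac{7 + V}{2 U + 2 V}$)
$K{\left(6,-3 \right)} \left(5 + j\right) = \frac{7 - 3}{2 \left(6 - 3\right)} \left(5 + 11\right) = \frac{1}{2} \cdot \frac{1}{3} \cdot 4 \cdot 16 = \frac{2}{3} \cdot 16 = \frac{32}{3}$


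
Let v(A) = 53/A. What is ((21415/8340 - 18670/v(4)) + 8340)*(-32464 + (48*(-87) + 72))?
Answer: -5603589987898/22101 ≈ -2.5354e+8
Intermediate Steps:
((21415/8340 - 18670/v(4)) + 8340)*(-32464 + (48*(-87) + 72)) = ((21415/8340 - 18670/(53/4)) + 8340)*(-32464 + (48*(-87) + 72)) = ((21415*(1/8340) - 18670/(53*(1/4))) + 8340)*(-32464 + (-4176 + 72)) = ((4283/1668 - 18670/53/4) + 8340)*(-32464 - 4104) = ((4283/1668 - 18670*4/53) + 8340)*(-36568) = ((4283/1668 - 74680/53) + 8340)*(-36568) = (-124339241/88404 + 8340)*(-36568) = (612950119/88404)*(-36568) = -5603589987898/22101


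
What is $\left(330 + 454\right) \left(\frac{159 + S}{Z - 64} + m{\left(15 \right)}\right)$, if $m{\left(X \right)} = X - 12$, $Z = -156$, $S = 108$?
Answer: $\frac{77028}{55} \approx 1400.5$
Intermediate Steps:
$m{\left(X \right)} = -12 + X$ ($m{\left(X \right)} = X - 12 = -12 + X$)
$\left(330 + 454\right) \left(\frac{159 + S}{Z - 64} + m{\left(15 \right)}\right) = \left(330 + 454\right) \left(\frac{159 + 108}{-156 - 64} + \left(-12 + 15\right)\right) = 784 \left(\frac{267}{-220} + 3\right) = 784 \left(267 \left(- \frac{1}{220}\right) + 3\right) = 784 \left(- \frac{267}{220} + 3\right) = 784 \cdot \frac{393}{220} = \frac{77028}{55}$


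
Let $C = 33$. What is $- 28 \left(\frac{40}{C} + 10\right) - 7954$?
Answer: $- \frac{272842}{33} \approx -8267.9$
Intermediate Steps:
$- 28 \left(\frac{40}{C} + 10\right) - 7954 = - 28 \left(\frac{40}{33} + 10\right) - 7954 = \left(-28\right) \frac{370}{33} - 7954 = - \frac{10360}{33} - 7954 = - \frac{272842}{33}$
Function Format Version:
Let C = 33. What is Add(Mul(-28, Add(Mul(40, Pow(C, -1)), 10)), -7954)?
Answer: Rational(-272842, 33) ≈ -8267.9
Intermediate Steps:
Add(Mul(-28, Add(Mul(40, Pow(C, -1)), 10)), -7954) = Add(Mul(-28, Add(Mul(40, Pow(33, -1)), 10)), -7954) = Add(Mul(-28, Add(Mul(40, Rational(1, 33)), 10)), -7954) = Add(Mul(-28, Add(Rational(40, 33), 10)), -7954) = Add(Mul(-28, Rational(370, 33)), -7954) = Add(Rational(-10360, 33), -7954) = Rational(-272842, 33)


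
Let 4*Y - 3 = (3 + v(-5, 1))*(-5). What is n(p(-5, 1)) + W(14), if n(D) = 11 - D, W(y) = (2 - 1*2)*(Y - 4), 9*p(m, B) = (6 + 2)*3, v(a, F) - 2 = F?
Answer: 25/3 ≈ 8.3333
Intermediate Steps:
v(a, F) = 2 + F
Y = -27/4 (Y = 3/4 + ((3 + (2 + 1))*(-5))/4 = 3/4 + ((3 + 3)*(-5))/4 = 3/4 + (6*(-5))/4 = 3/4 + (1/4)*(-30) = 3/4 - 15/2 = -27/4 ≈ -6.7500)
p(m, B) = 8/3 (p(m, B) = ((6 + 2)*3)/9 = (8*3)/9 = (1/9)*24 = 8/3)
W(y) = 0 (W(y) = (2 - 1*2)*(-27/4 - 4) = (2 - 2)*(-43/4) = 0*(-43/4) = 0)
n(p(-5, 1)) + W(14) = (11 - 1*8/3) + 0 = (11 - 8/3) + 0 = 25/3 + 0 = 25/3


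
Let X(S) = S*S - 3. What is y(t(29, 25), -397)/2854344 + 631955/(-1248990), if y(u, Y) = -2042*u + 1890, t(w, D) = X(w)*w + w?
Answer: -88689101570/4951454323 ≈ -17.912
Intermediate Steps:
X(S) = -3 + S² (X(S) = S² - 3 = -3 + S²)
t(w, D) = w + w*(-3 + w²) (t(w, D) = (-3 + w²)*w + w = w*(-3 + w²) + w = w + w*(-3 + w²))
y(u, Y) = 1890 - 2042*u
y(t(29, 25), -397)/2854344 + 631955/(-1248990) = (1890 - 59218*(-2 + 29²))/2854344 + 631955/(-1248990) = (1890 - 59218*(-2 + 841))*(1/2854344) + 631955*(-1/1248990) = (1890 - 59218*839)*(1/2854344) - 126391/249798 = (1890 - 2042*24331)*(1/2854344) - 126391/249798 = (1890 - 49683902)*(1/2854344) - 126391/249798 = -49682012*1/2854344 - 126391/249798 = -12420503/713586 - 126391/249798 = -88689101570/4951454323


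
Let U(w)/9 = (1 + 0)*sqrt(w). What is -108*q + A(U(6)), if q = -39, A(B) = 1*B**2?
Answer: 4698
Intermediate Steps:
U(w) = 9*sqrt(w) (U(w) = 9*((1 + 0)*sqrt(w)) = 9*(1*sqrt(w)) = 9*sqrt(w))
A(B) = B**2
-108*q + A(U(6)) = -108*(-39) + (9*sqrt(6))**2 = 4212 + 486 = 4698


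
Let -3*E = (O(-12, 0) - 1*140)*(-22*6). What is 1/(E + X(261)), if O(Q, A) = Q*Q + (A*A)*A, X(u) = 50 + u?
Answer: 1/487 ≈ 0.0020534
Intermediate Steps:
O(Q, A) = A³ + Q² (O(Q, A) = Q² + A²*A = Q² + A³ = A³ + Q²)
E = 176 (E = -((0³ + (-12)²) - 1*140)*(-22*6)/3 = -((0 + 144) - 140)*(-132)/3 = -(144 - 140)*(-132)/3 = -4*(-132)/3 = -⅓*(-528) = 176)
1/(E + X(261)) = 1/(176 + (50 + 261)) = 1/(176 + 311) = 1/487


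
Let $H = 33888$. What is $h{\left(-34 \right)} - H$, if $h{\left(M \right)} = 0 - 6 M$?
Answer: $-33684$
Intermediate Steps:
$h{\left(M \right)} = - 6 M$
$h{\left(-34 \right)} - H = \left(-6\right) \left(-34\right) - 33888 = 204 - 33888 = -33684$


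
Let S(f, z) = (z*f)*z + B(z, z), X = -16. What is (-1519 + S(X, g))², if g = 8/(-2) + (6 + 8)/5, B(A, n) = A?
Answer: 1488493561/625 ≈ 2.3816e+6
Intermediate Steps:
g = -6/5 (g = 8*(-½) + 14*(⅕) = -4 + 14/5 = -6/5 ≈ -1.2000)
S(f, z) = z + f*z² (S(f, z) = (z*f)*z + z = (f*z)*z + z = f*z² + z = z + f*z²)
(-1519 + S(X, g))² = (-1519 - 6*(1 - 16*(-6/5))/5)² = (-1519 - 6*(1 + 96/5)/5)² = (-1519 - 6/5*101/5)² = (-1519 - 606/25)² = (-38581/25)² = 1488493561/625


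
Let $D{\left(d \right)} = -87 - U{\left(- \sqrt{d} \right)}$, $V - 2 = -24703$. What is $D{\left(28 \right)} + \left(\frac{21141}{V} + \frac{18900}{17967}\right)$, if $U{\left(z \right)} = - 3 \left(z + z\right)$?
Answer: $- \frac{12841280292}{147934289} - 12 \sqrt{7} \approx -118.55$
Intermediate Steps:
$V = -24701$ ($V = 2 - 24703 = -24701$)
$U{\left(z \right)} = - 6 z$ ($U{\left(z \right)} = - 3 \cdot 2 z = - 6 z$)
$D{\left(d \right)} = -87 - 6 \sqrt{d}$ ($D{\left(d \right)} = -87 - - 6 \left(- \sqrt{d}\right) = -87 - 6 \sqrt{d}$)
$D{\left(28 \right)} + \left(\frac{21141}{V} + \frac{18900}{17967}\right) = \left(-87 - 6 \sqrt{28}\right) + \left(\frac{21141}{-24701} + \frac{18900}{17967}\right) = \left(-87 - 6 \cdot 2 \sqrt{7}\right) + \left(21141 \left(- \frac{1}{24701}\right) + 18900 \cdot \frac{1}{17967}\right) = \left(-87 - 12 \sqrt{7}\right) + \left(- \frac{21141}{24701} + \frac{6300}{5989}\right) = \left(-87 - 12 \sqrt{7}\right) + \frac{29002851}{147934289} = - \frac{12841280292}{147934289} - 12 \sqrt{7}$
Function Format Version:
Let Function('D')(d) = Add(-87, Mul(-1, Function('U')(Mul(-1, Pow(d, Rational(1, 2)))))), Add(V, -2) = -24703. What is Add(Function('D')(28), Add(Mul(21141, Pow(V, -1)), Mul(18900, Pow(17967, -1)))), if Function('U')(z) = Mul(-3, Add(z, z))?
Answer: Add(Rational(-12841280292, 147934289), Mul(-12, Pow(7, Rational(1, 2)))) ≈ -118.55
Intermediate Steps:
V = -24701 (V = Add(2, -24703) = -24701)
Function('U')(z) = Mul(-6, z) (Function('U')(z) = Mul(-3, Mul(2, z)) = Mul(-6, z))
Function('D')(d) = Add(-87, Mul(-6, Pow(d, Rational(1, 2)))) (Function('D')(d) = Add(-87, Mul(-1, Mul(-6, Mul(-1, Pow(d, Rational(1, 2)))))) = Add(-87, Mul(-1, Mul(6, Pow(d, Rational(1, 2))))) = Add(-87, Mul(-6, Pow(d, Rational(1, 2)))))
Add(Function('D')(28), Add(Mul(21141, Pow(V, -1)), Mul(18900, Pow(17967, -1)))) = Add(Add(-87, Mul(-6, Pow(28, Rational(1, 2)))), Add(Mul(21141, Pow(-24701, -1)), Mul(18900, Pow(17967, -1)))) = Add(Add(-87, Mul(-6, Mul(2, Pow(7, Rational(1, 2))))), Add(Mul(21141, Rational(-1, 24701)), Mul(18900, Rational(1, 17967)))) = Add(Add(-87, Mul(-12, Pow(7, Rational(1, 2)))), Add(Rational(-21141, 24701), Rational(6300, 5989))) = Add(Add(-87, Mul(-12, Pow(7, Rational(1, 2)))), Rational(29002851, 147934289)) = Add(Rational(-12841280292, 147934289), Mul(-12, Pow(7, Rational(1, 2))))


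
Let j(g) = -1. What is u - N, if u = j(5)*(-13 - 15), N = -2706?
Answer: 2734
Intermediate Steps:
u = 28 (u = -(-13 - 15) = -1*(-28) = 28)
u - N = 28 - 1*(-2706) = 28 + 2706 = 2734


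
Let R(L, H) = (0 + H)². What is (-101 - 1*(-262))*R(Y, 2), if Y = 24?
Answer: 644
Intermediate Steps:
R(L, H) = H²
(-101 - 1*(-262))*R(Y, 2) = (-101 - 1*(-262))*2² = (-101 + 262)*4 = 161*4 = 644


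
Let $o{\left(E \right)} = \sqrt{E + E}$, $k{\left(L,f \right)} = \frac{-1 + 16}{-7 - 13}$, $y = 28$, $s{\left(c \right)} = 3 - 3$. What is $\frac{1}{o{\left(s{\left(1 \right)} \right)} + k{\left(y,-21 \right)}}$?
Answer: $- \frac{4}{3} \approx -1.3333$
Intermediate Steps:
$s{\left(c \right)} = 0$
$k{\left(L,f \right)} = - \frac{3}{4}$ ($k{\left(L,f \right)} = \frac{15}{-20} = 15 \left(- \frac{1}{20}\right) = - \frac{3}{4}$)
$o{\left(E \right)} = \sqrt{2} \sqrt{E}$ ($o{\left(E \right)} = \sqrt{2 E} = \sqrt{2} \sqrt{E}$)
$\frac{1}{o{\left(s{\left(1 \right)} \right)} + k{\left(y,-21 \right)}} = \frac{1}{\sqrt{2} \sqrt{0} - \frac{3}{4}} = \frac{1}{\sqrt{2} \cdot 0 - \frac{3}{4}} = \frac{1}{0 - \frac{3}{4}} = \frac{1}{- \frac{3}{4}} = - \frac{4}{3}$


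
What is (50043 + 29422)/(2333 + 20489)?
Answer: 79465/22822 ≈ 3.4819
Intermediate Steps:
(50043 + 29422)/(2333 + 20489) = 79465/22822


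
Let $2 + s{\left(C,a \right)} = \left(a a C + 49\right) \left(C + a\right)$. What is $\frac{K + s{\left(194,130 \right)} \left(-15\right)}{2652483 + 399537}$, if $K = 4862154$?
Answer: $- \frac{1327447663}{254335} \approx -5219.3$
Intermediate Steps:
$s{\left(C,a \right)} = -2 + \left(49 + C a^{2}\right) \left(C + a\right)$ ($s{\left(C,a \right)} = -2 + \left(a a C + 49\right) \left(C + a\right) = -2 + \left(a^{2} C + 49\right) \left(C + a\right) = -2 + \left(C a^{2} + 49\right) \left(C + a\right) = -2 + \left(49 + C a^{2}\right) \left(C + a\right)$)
$\frac{K + s{\left(194,130 \right)} \left(-15\right)}{2652483 + 399537} = \frac{4862154 + \left(-2 + 49 \cdot 194 + 49 \cdot 130 + 194 \cdot 130^{3} + 194^{2} \cdot 130^{2}\right) \left(-15\right)}{2652483 + 399537} = \frac{4862154 + \left(-2 + 9506 + 6370 + 194 \cdot 2197000 + 37636 \cdot 16900\right) \left(-15\right)}{3052020} = \left(4862154 + \left(-2 + 9506 + 6370 + 426218000 + 636048400\right) \left(-15\right)\right) \frac{1}{3052020} = \left(4862154 + 1062282274 \left(-15\right)\right) \frac{1}{3052020} = \left(4862154 - 15934234110\right) \frac{1}{3052020} = \left(-15929371956\right) \frac{1}{3052020} = - \frac{1327447663}{254335}$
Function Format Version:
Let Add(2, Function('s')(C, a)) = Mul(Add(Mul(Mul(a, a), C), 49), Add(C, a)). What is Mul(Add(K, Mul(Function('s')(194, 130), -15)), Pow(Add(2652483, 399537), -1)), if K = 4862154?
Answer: Rational(-1327447663, 254335) ≈ -5219.3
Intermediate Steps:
Function('s')(C, a) = Add(-2, Mul(Add(49, Mul(C, Pow(a, 2))), Add(C, a))) (Function('s')(C, a) = Add(-2, Mul(Add(Mul(Mul(a, a), C), 49), Add(C, a))) = Add(-2, Mul(Add(Mul(Pow(a, 2), C), 49), Add(C, a))) = Add(-2, Mul(Add(Mul(C, Pow(a, 2)), 49), Add(C, a))) = Add(-2, Mul(Add(49, Mul(C, Pow(a, 2))), Add(C, a))))
Mul(Add(K, Mul(Function('s')(194, 130), -15)), Pow(Add(2652483, 399537), -1)) = Mul(Add(4862154, Mul(Add(-2, Mul(49, 194), Mul(49, 130), Mul(194, Pow(130, 3)), Mul(Pow(194, 2), Pow(130, 2))), -15)), Pow(Add(2652483, 399537), -1)) = Mul(Add(4862154, Mul(Add(-2, 9506, 6370, Mul(194, 2197000), Mul(37636, 16900)), -15)), Pow(3052020, -1)) = Mul(Add(4862154, Mul(Add(-2, 9506, 6370, 426218000, 636048400), -15)), Rational(1, 3052020)) = Mul(Add(4862154, Mul(1062282274, -15)), Rational(1, 3052020)) = Mul(Add(4862154, -15934234110), Rational(1, 3052020)) = Mul(-15929371956, Rational(1, 3052020)) = Rational(-1327447663, 254335)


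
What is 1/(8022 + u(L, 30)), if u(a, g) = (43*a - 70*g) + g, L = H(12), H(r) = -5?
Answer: 1/5737 ≈ 0.00017431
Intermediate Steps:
L = -5
u(a, g) = -69*g + 43*a (u(a, g) = (-70*g + 43*a) + g = -69*g + 43*a)
1/(8022 + u(L, 30)) = 1/(8022 + (-69*30 + 43*(-5))) = 1/(8022 + (-2070 - 215)) = 1/(8022 - 2285) = 1/5737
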